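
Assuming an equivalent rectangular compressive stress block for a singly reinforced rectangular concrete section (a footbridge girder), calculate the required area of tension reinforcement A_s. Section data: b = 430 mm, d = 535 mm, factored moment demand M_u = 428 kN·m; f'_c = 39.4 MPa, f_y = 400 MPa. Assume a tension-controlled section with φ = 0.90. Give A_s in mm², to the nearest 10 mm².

A_s ≈ 2370 mm²

M_n = M_u/φ = 428/0.90 = 475.556 kN·m.
With M_n = 0.85 f'_c a b (d − a/2), solve the quadratic for a:
a = d − √(d² − 2M_n/(0.85 f'_c b)) = 535 − √(535² − 2 × 475.556×10⁶/(0.85 × 39.4 × 430)) = 65.77 mm.
A_s = 0.85 f'_c a b / f_y = 0.85 × 39.4 × 65.77 × 430 / 400 = 2367.8 mm².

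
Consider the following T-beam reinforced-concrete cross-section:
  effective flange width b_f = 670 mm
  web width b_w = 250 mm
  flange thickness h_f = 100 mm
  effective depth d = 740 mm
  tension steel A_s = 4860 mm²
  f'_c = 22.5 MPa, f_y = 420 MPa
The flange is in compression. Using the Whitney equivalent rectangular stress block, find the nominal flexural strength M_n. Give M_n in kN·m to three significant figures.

Tension: T = A_s f_y = 4860 × 420 = 2041200 N.
Try a within the flange: a = T/(0.85 f'_c b_f) = 2041200/(0.85 × 22.5 × 670) = 159.30 mm.
a = 159.30 > h_f = 100 mm: the block extends into the web. Split into flange-overhang and web parts.
C_f = 0.85 f'_c (b_f − b_w) h_f = 0.85 × 22.5 × (670 − 250) × 100 = 803250 N.
Remaining web compression depth: a_w = (T − C_f)/(0.85 f'_c b_w) = (2041200 − 803250)/(0.85 × 22.5 × 250) = 258.92 mm.
M_n = C_f(d − h_f/2) + (T − C_f)(d − a_w/2) = 803250 × (740 − 50) + 1237950 × (740 − 129.46) = 554.24 + 755.82 = 1310.06 × 10⁶ N·mm.
M_n = 1310.06 kN·m.

M_n ≈ 1310 kN·m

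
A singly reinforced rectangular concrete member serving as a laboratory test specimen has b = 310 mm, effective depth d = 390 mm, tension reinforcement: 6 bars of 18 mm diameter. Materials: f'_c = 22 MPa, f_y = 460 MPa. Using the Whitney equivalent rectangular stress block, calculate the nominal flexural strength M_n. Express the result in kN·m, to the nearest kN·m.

M_n ≈ 231 kN·m

A_s = 6 × 254 = 1524 mm².
T = A_s f_y = 1524 × 460 = 701040 N = 701.04 kN.
From C = T: a = T/(0.85 f'_c b) = 701040/(0.85 × 22 × 310) = 120.93 mm.
M_n = T(d − a/2) = 701.04 kN × (390 − 60.465) mm = 231.02 kN·m.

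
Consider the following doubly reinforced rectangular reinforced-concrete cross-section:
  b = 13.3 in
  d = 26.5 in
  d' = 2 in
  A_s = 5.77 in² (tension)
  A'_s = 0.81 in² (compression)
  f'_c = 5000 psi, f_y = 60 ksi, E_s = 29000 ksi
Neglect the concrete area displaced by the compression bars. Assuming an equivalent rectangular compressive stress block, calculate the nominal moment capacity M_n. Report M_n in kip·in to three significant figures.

M_n ≈ 8290 kip·in

Assume both steels yield.
a = (A_s − A'_s) f_y/(0.85 f'_c b) = (5.77 − 0.81) × 60/(0.85 × 5 × 13.3) = 5.265 in.
c = a/β₁ = 5.265/0.8 = 6.581 in; ε'_s = 0.003(c − d')/c = 0.0021 ≥ ε_y = 0.0021, so the compression steel yields.
M_n = (A_s − A'_s) f_y (d − a/2) + A'_s f_y (d − d') = 297.6 × (26.5 − 2.6325) + 48.6 × (26.5 − 2) = 7103.0 + 1190.7 = 8293.7 kip·in.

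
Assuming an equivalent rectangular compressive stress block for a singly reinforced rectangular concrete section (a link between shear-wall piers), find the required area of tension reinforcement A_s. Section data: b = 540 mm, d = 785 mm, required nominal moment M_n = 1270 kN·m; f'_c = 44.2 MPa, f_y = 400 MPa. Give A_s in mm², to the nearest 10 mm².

With M_n = 0.85 f'_c a b (d − a/2), solve the quadratic for a:
a = d − √(d² − 2M_n/(0.85 f'_c b)) = 785 − √(785² − 2 × 1270×10⁶/(0.85 × 44.2 × 540)) = 84.27 mm.
A_s = 0.85 f'_c a b / f_y = 0.85 × 44.2 × 84.27 × 540 / 400 = 4274.1 mm².

A_s ≈ 4270 mm²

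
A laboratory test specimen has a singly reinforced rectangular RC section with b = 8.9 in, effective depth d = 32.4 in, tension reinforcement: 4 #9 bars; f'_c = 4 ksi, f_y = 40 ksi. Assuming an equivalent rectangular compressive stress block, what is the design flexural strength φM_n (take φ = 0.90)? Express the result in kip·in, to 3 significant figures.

A_s = 4 × 1 = 4 in².
T = A_s f_y = 4 × 40 = 160 kips.
a = T/(0.85 f'_c b) = 160/(0.85 × 4 × 8.9) = 5.288 in.
M_n = T(d − a/2) = 160 × (32.4 − 2.644) = 4761.0 kip·in.
φM_n = 0.90 × 4761.0 = 4284.9 kip·in.

φM_n ≈ 4280 kip·in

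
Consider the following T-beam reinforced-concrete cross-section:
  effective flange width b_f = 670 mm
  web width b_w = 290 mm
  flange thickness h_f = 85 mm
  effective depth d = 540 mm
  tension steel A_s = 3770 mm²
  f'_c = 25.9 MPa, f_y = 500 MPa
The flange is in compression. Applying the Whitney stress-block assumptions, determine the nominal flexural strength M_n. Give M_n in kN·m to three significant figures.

Tension: T = A_s f_y = 3770 × 500 = 1885000 N.
Try a within the flange: a = T/(0.85 f'_c b_f) = 1885000/(0.85 × 25.9 × 670) = 127.80 mm.
a = 127.80 > h_f = 85 mm: the block extends into the web. Split into flange-overhang and web parts.
C_f = 0.85 f'_c (b_f − b_w) h_f = 0.85 × 25.9 × (670 − 290) × 85 = 711085 N.
Remaining web compression depth: a_w = (T − C_f)/(0.85 f'_c b_w) = (1885000 − 711085)/(0.85 × 25.9 × 290) = 183.87 mm.
M_n = C_f(d − h_f/2) + (T − C_f)(d − a_w/2) = 711085 × (540 − 42.5) + 1173915 × (540 − 91.935) = 353.76 + 525.99 = 879.75 × 10⁶ N·mm.
M_n = 879.75 kN·m.

M_n ≈ 880 kN·m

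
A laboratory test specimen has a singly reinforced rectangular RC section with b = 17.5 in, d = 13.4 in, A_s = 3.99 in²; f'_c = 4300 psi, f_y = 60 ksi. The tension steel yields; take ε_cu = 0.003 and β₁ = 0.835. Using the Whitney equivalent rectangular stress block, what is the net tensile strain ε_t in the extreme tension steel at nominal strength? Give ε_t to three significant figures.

ε_t ≈ 0.00597

a = A_s f_y/(0.85 f'_c b) = 3.743 in.
β₁ = 0.835, so c = a/β₁ = 3.743/0.835 = 4.483 in.
From the linear strain diagram with ε_cu = 0.003: ε_t = 0.003 (d − c)/c = 0.003 × (13.4 − 4.483)/4.483 = 0.00597.
Since ε_t ≥ 0.005, the section is tension-controlled.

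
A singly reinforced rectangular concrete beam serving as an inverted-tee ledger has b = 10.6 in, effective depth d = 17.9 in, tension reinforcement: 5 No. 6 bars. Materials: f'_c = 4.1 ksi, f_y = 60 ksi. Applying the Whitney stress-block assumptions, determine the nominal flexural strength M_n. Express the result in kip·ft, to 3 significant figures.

A_s = 5 × 0.44 = 2.2 in².
T = A_s f_y = 2.2 × 60 = 132 kips.
a = T/(0.85 f'_c b) = 132/(0.85 × 4.1 × 10.6) = 3.573 in.
M_n = T(d − a/2) = 132 × (17.9 − 1.7865) = 2127.0 kip·in = 2127.0/12 = 177.25 kip·ft.

M_n ≈ 177 kip·ft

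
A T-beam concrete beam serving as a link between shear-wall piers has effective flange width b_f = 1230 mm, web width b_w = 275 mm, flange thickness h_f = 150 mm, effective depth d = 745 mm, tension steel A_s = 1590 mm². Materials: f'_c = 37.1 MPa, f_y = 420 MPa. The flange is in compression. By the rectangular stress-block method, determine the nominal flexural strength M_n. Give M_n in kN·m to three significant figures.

Tension: T = A_s f_y = 1590 × 420 = 667800 N.
Try a within the flange: a = T/(0.85 f'_c b_f) = 667800/(0.85 × 37.1 × 1230) = 17.22 mm.
Since a = 17.22 ≤ h_f = 150 mm, the stress block lies entirely in the flange; analyse as a rectangular beam of width b_f.
M_n = T(d − a/2) = 667800 × (745 − 8.61) = 491.76 × 10⁶ N·mm.
M_n = 491.76 kN·m.

M_n ≈ 492 kN·m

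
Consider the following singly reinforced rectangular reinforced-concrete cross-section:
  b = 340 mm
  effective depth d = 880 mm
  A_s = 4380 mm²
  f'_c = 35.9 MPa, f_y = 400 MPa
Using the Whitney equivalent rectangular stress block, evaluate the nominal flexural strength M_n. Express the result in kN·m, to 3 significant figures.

M_n ≈ 1390 kN·m

T = A_s f_y = 4380 × 400 = 1752000 N = 1752 kN.
From C = T: a = T/(0.85 f'_c b) = 1752000/(0.85 × 35.9 × 340) = 168.87 mm.
M_n = T(d − a/2) = 1752 kN × (880 − 84.435) mm = 1393.83 kN·m.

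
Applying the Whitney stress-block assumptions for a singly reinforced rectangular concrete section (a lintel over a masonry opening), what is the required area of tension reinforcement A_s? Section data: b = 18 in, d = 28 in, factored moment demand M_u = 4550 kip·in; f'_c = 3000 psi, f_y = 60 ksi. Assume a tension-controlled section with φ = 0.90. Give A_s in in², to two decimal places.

A_s ≈ 3.26 in²

M_n = M_u/φ = 4550/0.90 = 5055.56 kip·in.
From M_n = 0.85 f'_c a b (d − a/2):
a = d − √(d² − 2M_n/(0.85 f'_c b)) = 28 − √(28² − 2 × 5055.56/(0.85 × 3 × 18)) = 4.257 in.
A_s = 0.85 f'_c a b / f_y = 0.85 × 3 × 4.257 × 18 / 60 = 3.257 in².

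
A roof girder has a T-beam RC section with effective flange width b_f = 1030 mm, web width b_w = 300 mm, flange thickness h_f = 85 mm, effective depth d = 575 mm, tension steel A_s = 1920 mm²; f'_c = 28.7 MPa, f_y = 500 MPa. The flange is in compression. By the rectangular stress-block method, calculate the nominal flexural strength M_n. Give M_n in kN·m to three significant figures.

M_n ≈ 534 kN·m

Tension: T = A_s f_y = 1920 × 500 = 960000 N.
Try a within the flange: a = T/(0.85 f'_c b_f) = 960000/(0.85 × 28.7 × 1030) = 38.21 mm.
Since a = 38.21 ≤ h_f = 85 mm, the stress block lies entirely in the flange; analyse as a rectangular beam of width b_f.
M_n = T(d − a/2) = 960000 × (575 − 19.105) = 533.66 × 10⁶ N·mm.
M_n = 533.66 kN·m.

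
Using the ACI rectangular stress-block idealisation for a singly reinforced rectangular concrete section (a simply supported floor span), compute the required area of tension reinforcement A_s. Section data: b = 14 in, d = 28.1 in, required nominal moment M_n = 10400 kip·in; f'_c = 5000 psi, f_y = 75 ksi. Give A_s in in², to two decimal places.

A_s ≈ 5.65 in²

From M_n = 0.85 f'_c a b (d − a/2):
a = d − √(d² − 2M_n/(0.85 f'_c b)) = 28.1 − √(28.1² − 2 × 10400/(0.85 × 5 × 14)) = 7.123 in.
A_s = 0.85 f'_c a b / f_y = 0.85 × 5 × 7.123 × 14 / 75 = 5.651 in².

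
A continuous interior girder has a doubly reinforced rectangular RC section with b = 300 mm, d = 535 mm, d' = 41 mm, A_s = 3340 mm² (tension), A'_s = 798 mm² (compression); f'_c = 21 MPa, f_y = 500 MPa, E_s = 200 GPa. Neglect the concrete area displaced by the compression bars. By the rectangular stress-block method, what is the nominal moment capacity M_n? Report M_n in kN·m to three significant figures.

Assume both tension and compression steel yield.
Net tension couple steel: A_s − A'_s = 2542 mm².
a = (A_s − A'_s) f_y / (0.85 f'_c b) = 1271000/(0.85 × 21 × 300) = 237.35 mm.
c = a/β₁ = 237.35/0.85 = 279.24 mm; ε'_s = 0.003(c − d')/c = 0.0026 ≥ f_y/E_s = 0.0025, so compression steel does yield.
M_n = (A_s − A'_s) f_y (d − a/2) + A'_s f_y (d − d') = [1271000 × (535 − 118.675) + 399000 × (535 − 41)] × 10⁻⁶ = 529.15 + 197.11 = 726.26 kN·m.

M_n ≈ 726 kN·m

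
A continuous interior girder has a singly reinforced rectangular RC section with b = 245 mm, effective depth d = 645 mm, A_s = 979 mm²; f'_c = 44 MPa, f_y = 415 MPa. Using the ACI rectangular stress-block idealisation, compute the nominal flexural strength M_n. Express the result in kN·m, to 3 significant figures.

M_n ≈ 253 kN·m

T = A_s f_y = 979 × 415 = 406285 N = 406.285 kN.
From C = T: a = T/(0.85 f'_c b) = 406285/(0.85 × 44 × 245) = 44.34 mm.
M_n = T(d − a/2) = 406.285 kN × (645 − 22.17) mm = 253.05 kN·m.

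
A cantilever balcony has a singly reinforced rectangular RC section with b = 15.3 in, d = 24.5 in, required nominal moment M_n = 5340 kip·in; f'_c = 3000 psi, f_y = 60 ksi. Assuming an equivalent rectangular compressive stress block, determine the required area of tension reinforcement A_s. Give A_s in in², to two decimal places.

A_s ≈ 4.18 in²

From M_n = 0.85 f'_c a b (d − a/2):
a = d − √(d² − 2M_n/(0.85 f'_c b)) = 24.5 − √(24.5² − 2 × 5340/(0.85 × 3 × 15.3)) = 6.430 in.
A_s = 0.85 f'_c a b / f_y = 0.85 × 3 × 6.430 × 15.3 / 60 = 4.181 in².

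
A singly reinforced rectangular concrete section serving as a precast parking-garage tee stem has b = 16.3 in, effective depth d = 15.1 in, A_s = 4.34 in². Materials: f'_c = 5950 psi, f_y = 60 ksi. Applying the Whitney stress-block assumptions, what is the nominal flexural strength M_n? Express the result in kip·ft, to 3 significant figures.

M_n ≈ 293 kip·ft

T = A_s f_y = 4.34 × 60 = 260.4 kips.
a = T/(0.85 f'_c b) = 260.4/(0.85 × 5.95 × 16.3) = 3.159 in.
M_n = T(d − a/2) = 260.4 × (15.1 − 1.5795) = 3520.7 kip·in = 3520.7/12 = 293.39 kip·ft.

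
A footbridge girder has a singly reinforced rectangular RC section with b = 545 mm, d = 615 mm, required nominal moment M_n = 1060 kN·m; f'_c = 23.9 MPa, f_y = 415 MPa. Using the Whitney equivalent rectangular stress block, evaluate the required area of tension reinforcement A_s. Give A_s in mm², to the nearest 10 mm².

With M_n = 0.85 f'_c a b (d − a/2), solve the quadratic for a:
a = d − √(d² − 2M_n/(0.85 f'_c b)) = 615 − √(615² − 2 × 1060×10⁶/(0.85 × 23.9 × 545)) = 182.86 mm.
A_s = 0.85 f'_c a b / f_y = 0.85 × 23.9 × 182.86 × 545 / 415 = 4878.5 mm².

A_s ≈ 4880 mm²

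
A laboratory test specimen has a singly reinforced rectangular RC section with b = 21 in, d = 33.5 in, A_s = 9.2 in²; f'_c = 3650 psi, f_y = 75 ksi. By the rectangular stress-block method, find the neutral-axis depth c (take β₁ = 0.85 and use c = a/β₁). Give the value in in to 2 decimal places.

T = A_s f_y = 9.2 × 75 = 690 kips.
a = T/(0.85 f'_c b) = 690/(0.85 × 3.65 × 21) = 10.5905 in.
With β₁ = 0.85, c = a/β₁ = 10.5905/0.85 = 12.46 in.

c ≈ 12.46 in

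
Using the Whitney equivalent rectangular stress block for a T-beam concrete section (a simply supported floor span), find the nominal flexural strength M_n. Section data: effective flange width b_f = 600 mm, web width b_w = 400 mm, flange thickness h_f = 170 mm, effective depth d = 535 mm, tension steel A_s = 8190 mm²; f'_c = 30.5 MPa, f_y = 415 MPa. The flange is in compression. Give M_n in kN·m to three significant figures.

M_n ≈ 1440 kN·m

Tension: T = A_s f_y = 8190 × 415 = 3398850 N.
Try a within the flange: a = T/(0.85 f'_c b_f) = 3398850/(0.85 × 30.5 × 600) = 218.51 mm.
a = 218.51 > h_f = 170 mm: the block extends into the web. Split into flange-overhang and web parts.
C_f = 0.85 f'_c (b_f − b_w) h_f = 0.85 × 30.5 × (600 − 400) × 170 = 881450 N.
Remaining web compression depth: a_w = (T − C_f)/(0.85 f'_c b_w) = (3398850 − 881450)/(0.85 × 30.5 × 400) = 242.76 mm.
M_n = C_f(d − h_f/2) + (T − C_f)(d − a_w/2) = 881450 × (535 − 85) + 2517400 × (535 − 121.38) = 396.65 + 1041.25 = 1437.90 × 10⁶ N·mm.
M_n = 1437.90 kN·m.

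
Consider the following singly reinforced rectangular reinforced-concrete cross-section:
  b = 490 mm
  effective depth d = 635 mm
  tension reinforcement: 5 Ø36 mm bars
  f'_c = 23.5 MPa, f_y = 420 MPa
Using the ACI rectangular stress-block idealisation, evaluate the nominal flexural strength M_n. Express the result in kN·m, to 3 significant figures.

A_s = 5 × 1018 = 5090 mm².
T = A_s f_y = 5090 × 420 = 2137800 N = 2137.8 kN.
From C = T: a = T/(0.85 f'_c b) = 2137800/(0.85 × 23.5 × 490) = 218.42 mm.
M_n = T(d − a/2) = 2137.8 kN × (635 − 109.21) mm = 1124.03 kN·m.

M_n ≈ 1120 kN·m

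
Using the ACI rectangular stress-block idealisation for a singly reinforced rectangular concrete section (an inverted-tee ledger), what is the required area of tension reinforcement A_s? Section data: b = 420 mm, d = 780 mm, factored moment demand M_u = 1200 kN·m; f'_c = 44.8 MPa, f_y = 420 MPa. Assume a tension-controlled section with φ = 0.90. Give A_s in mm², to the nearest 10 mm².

M_n = M_u/φ = 1200/0.90 = 1333.33 kN·m.
With M_n = 0.85 f'_c a b (d − a/2), solve the quadratic for a:
a = d − √(d² − 2M_n/(0.85 f'_c b)) = 780 − √(780² − 2 × 1333.33×10⁶/(0.85 × 44.8 × 420)) = 115.42 mm.
A_s = 0.85 f'_c a b / f_y = 0.85 × 44.8 × 115.42 × 420 / 420 = 4395.2 mm².

A_s ≈ 4400 mm²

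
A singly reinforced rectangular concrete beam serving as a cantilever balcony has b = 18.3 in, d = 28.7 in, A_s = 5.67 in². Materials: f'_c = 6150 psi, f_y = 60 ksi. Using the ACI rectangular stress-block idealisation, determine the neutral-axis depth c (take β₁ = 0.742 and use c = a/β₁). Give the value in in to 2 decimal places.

T = A_s f_y = 5.67 × 60 = 340.2 kips.
a = T/(0.85 f'_c b) = 340.2/(0.85 × 6.15 × 18.3) = 3.5562 in.
With β₁ = 0.742, c = a/β₁ = 3.5562/0.742 = 4.79 in.

c ≈ 4.79 in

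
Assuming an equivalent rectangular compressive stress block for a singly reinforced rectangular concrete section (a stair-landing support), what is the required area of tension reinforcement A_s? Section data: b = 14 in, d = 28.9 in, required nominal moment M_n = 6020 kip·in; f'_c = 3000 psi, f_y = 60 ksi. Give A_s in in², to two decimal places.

From M_n = 0.85 f'_c a b (d − a/2):
a = d − √(d² − 2M_n/(0.85 f'_c b)) = 28.9 − √(28.9² − 2 × 6020/(0.85 × 3 × 14)) = 6.585 in.
A_s = 0.85 f'_c a b / f_y = 0.85 × 3 × 6.585 × 14 / 60 = 3.918 in².

A_s ≈ 3.92 in²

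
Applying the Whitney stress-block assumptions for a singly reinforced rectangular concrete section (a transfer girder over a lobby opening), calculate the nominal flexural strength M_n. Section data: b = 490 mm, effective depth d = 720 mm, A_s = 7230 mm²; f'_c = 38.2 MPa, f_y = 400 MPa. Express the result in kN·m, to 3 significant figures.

T = A_s f_y = 7230 × 400 = 2892000 N = 2892 kN.
From C = T: a = T/(0.85 f'_c b) = 2892000/(0.85 × 38.2 × 490) = 181.77 mm.
M_n = T(d − a/2) = 2892 kN × (720 − 90.885) mm = 1819.40 kN·m.

M_n ≈ 1820 kN·m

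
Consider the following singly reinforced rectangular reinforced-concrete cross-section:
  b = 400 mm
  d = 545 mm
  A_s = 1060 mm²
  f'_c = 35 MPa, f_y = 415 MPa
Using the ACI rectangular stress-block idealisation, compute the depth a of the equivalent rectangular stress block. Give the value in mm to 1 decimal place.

T = A_s f_y = 1060 × 415 = 439900 N = 439.9 kN.
Setting C = 0.85 f'_c a b equal to T: a = 439900/(0.85 × 35 × 400) = 37.0 mm.

a ≈ 37.0 mm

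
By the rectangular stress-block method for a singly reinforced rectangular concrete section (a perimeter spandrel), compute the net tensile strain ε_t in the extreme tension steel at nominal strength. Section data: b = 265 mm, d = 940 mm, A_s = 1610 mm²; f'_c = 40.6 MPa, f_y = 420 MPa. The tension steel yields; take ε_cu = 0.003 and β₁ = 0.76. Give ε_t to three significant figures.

a = A_s f_y/(0.85 f'_c b) = 73.94 mm.
β₁ = 0.76, so c = a/β₁ = 73.94/0.76 = 97.29 mm.
From the linear strain diagram with ε_cu = 0.003: ε_t = 0.003 (d − c)/c = 0.003 × (940 − 97.29)/97.29 = 0.0260.
Since ε_t ≥ 0.005, the section is tension-controlled.

ε_t ≈ 0.0260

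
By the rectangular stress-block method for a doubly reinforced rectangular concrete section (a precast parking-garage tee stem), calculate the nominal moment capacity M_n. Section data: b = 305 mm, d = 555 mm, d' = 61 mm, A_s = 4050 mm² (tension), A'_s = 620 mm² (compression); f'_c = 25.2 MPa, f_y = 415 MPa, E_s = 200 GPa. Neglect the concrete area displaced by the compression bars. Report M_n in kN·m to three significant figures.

Assume both tension and compression steel yield.
Net tension couple steel: A_s − A'_s = 3430 mm².
a = (A_s − A'_s) f_y / (0.85 f'_c b) = 1423450/(0.85 × 25.2 × 305) = 217.88 mm.
c = a/β₁ = 217.88/0.85 = 256.33 mm; ε'_s = 0.003(c − d')/c = 0.0023 ≥ f_y/E_s = 0.0021, so compression steel does yield.
M_n = (A_s − A'_s) f_y (d − a/2) + A'_s f_y (d − d') = [1423450 × (555 − 108.94) + 257300 × (555 − 61)] × 10⁻⁶ = 634.94 + 127.11 = 762.05 kN·m.

M_n ≈ 762 kN·m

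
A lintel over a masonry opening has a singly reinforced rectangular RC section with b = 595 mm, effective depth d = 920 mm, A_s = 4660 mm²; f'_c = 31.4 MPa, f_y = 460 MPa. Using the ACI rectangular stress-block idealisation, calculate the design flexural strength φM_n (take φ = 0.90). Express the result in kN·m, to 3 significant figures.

φM_n ≈ 1640 kN·m

T = A_s f_y = 4660 × 460 = 2143600 N = 2143.6 kN.
From C = T: a = T/(0.85 f'_c b) = 2143600/(0.85 × 31.4 × 595) = 134.98 mm.
M_n = T(d − a/2) = 2143.6 kN × (920 − 67.49) mm = 1827.44 kN·m.
φM_n = 0.90 × 1827.44 = 1644.70 kN·m.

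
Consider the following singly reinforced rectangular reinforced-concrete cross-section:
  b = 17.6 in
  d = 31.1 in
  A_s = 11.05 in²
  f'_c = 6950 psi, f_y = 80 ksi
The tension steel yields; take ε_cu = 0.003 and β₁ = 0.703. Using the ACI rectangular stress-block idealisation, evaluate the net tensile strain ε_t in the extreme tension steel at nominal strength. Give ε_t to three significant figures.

ε_t ≈ 0.00471

a = A_s f_y/(0.85 f'_c b) = 8.502 in.
β₁ = 0.703, so c = a/β₁ = 8.502/0.703 = 12.094 in.
From the linear strain diagram with ε_cu = 0.003: ε_t = 0.003 (d − c)/c = 0.003 × (31.1 − 12.094)/12.094 = 0.00471.
ε_t is between 0.004 and 0.005 — transition zone.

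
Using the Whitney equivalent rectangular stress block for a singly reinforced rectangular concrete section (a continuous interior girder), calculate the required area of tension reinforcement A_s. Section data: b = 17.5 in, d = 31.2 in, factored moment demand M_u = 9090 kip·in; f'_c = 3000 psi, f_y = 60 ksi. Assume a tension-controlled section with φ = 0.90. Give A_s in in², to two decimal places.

M_n = M_u/φ = 9090/0.90 = 10100 kip·in.
From M_n = 0.85 f'_c a b (d − a/2):
a = d − √(d² − 2M_n/(0.85 f'_c b)) = 31.2 − √(31.2² − 2 × 10100/(0.85 × 3 × 17.5)) = 8.379 in.
A_s = 0.85 f'_c a b / f_y = 0.85 × 3 × 8.379 × 17.5 / 60 = 6.232 in².

A_s ≈ 6.23 in²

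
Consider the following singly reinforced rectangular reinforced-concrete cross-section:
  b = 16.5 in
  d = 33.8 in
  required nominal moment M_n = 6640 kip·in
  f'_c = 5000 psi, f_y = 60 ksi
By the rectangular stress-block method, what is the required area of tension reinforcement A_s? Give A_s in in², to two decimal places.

A_s ≈ 3.42 in²

From M_n = 0.85 f'_c a b (d − a/2):
a = d − √(d² − 2M_n/(0.85 f'_c b)) = 33.8 − √(33.8² − 2 × 6640/(0.85 × 5 × 16.5)) = 2.928 in.
A_s = 0.85 f'_c a b / f_y = 0.85 × 5 × 2.928 × 16.5 / 60 = 3.422 in².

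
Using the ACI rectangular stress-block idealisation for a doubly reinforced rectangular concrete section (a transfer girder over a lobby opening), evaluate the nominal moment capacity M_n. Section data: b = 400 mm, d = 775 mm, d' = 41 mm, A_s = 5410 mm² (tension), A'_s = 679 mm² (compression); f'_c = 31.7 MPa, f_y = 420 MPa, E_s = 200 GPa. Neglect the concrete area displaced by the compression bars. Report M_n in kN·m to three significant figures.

M_n ≈ 1570 kN·m

Assume both tension and compression steel yield.
Net tension couple steel: A_s − A'_s = 4731 mm².
a = (A_s − A'_s) f_y / (0.85 f'_c b) = 1987020/(0.85 × 31.7 × 400) = 184.36 mm.
c = a/β₁ = 184.36/0.824 = 223.74 mm; ε'_s = 0.003(c − d')/c = 0.0025 ≥ f_y/E_s = 0.0021, so compression steel does yield.
M_n = (A_s − A'_s) f_y (d − a/2) + A'_s f_y (d − d') = [1987020 × (775 − 92.18) + 285180 × (775 − 41)] × 10⁻⁶ = 1356.78 + 209.32 = 1566.10 kN·m.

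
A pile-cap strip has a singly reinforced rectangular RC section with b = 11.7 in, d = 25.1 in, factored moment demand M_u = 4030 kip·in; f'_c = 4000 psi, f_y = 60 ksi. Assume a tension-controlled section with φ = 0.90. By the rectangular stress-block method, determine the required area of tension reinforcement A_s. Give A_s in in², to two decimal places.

A_s ≈ 3.30 in²

M_n = M_u/φ = 4030/0.90 = 4477.78 kip·in.
From M_n = 0.85 f'_c a b (d − a/2):
a = d − √(d² − 2M_n/(0.85 f'_c b)) = 25.1 − √(25.1² − 2 × 4477.78/(0.85 × 4 × 11.7)) = 4.978 in.
A_s = 0.85 f'_c a b / f_y = 0.85 × 4 × 4.978 × 11.7 / 60 = 3.300 in².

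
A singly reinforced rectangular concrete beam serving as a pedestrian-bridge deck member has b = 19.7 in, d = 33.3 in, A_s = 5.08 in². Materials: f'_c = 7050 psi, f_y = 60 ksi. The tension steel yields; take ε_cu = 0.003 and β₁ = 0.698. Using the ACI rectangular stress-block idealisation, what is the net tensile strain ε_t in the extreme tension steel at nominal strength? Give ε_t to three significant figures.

a = A_s f_y/(0.85 f'_c b) = 2.582 in.
β₁ = 0.698, so c = a/β₁ = 2.582/0.698 = 3.699 in.
From the linear strain diagram with ε_cu = 0.003: ε_t = 0.003 (d − c)/c = 0.003 × (33.3 − 3.699)/3.699 = 0.0240.
Since ε_t ≥ 0.005, the section is tension-controlled.

ε_t ≈ 0.0240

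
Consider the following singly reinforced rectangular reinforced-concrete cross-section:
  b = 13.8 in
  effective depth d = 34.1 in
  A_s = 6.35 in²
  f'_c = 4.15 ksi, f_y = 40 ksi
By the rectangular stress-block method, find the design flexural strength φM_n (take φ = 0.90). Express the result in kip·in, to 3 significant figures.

T = A_s f_y = 6.35 × 40 = 254 kips.
a = T/(0.85 f'_c b) = 254/(0.85 × 4.15 × 13.8) = 5.218 in.
M_n = T(d − a/2) = 254 × (34.1 − 2.609) = 7998.7 kip·in.
φM_n = 0.90 × 7998.7 = 7198.8 kip·in.

φM_n ≈ 7200 kip·in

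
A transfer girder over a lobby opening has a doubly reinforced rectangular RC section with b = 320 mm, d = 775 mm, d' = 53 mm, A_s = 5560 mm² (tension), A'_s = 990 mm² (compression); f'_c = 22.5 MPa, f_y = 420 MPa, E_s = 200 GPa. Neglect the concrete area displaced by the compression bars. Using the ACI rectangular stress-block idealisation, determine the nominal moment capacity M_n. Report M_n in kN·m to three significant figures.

M_n ≈ 1490 kN·m

Assume both tension and compression steel yield.
Net tension couple steel: A_s − A'_s = 4570 mm².
a = (A_s − A'_s) f_y / (0.85 f'_c b) = 1919400/(0.85 × 22.5 × 320) = 313.63 mm.
c = a/β₁ = 313.63/0.85 = 368.98 mm; ε'_s = 0.003(c − d')/c = 0.0026 ≥ f_y/E_s = 0.0021, so compression steel does yield.
M_n = (A_s − A'_s) f_y (d − a/2) + A'_s f_y (d − d') = [1919400 × (775 − 156.815) + 415800 × (775 − 53)] × 10⁻⁶ = 1186.54 + 300.21 = 1486.75 kN·m.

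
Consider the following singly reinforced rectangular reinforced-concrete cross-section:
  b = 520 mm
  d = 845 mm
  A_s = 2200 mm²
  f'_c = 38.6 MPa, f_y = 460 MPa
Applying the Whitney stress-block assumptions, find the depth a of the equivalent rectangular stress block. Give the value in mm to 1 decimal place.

a ≈ 59.3 mm

T = A_s f_y = 2200 × 460 = 1012000 N = 1012 kN.
Setting C = 0.85 f'_c a b equal to T: a = 1012000/(0.85 × 38.6 × 520) = 59.3 mm.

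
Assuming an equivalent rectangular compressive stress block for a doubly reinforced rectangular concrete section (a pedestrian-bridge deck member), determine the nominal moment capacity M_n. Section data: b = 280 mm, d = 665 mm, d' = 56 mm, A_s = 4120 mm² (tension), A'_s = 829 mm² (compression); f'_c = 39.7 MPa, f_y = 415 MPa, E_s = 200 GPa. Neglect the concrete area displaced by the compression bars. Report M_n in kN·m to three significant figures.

Assume both tension and compression steel yield.
Net tension couple steel: A_s − A'_s = 3291 mm².
a = (A_s − A'_s) f_y / (0.85 f'_c b) = 1365765/(0.85 × 39.7 × 280) = 144.55 mm.
c = a/β₁ = 144.55/0.766 = 188.71 mm; ε'_s = 0.003(c − d')/c = 0.0021 ≥ f_y/E_s = 0.0021, so compression steel does yield.
M_n = (A_s − A'_s) f_y (d − a/2) + A'_s f_y (d − d') = [1365765 × (665 − 72.275) + 344035 × (665 − 56)] × 10⁻⁶ = 809.52 + 209.52 = 1019.04 kN·m.

M_n ≈ 1020 kN·m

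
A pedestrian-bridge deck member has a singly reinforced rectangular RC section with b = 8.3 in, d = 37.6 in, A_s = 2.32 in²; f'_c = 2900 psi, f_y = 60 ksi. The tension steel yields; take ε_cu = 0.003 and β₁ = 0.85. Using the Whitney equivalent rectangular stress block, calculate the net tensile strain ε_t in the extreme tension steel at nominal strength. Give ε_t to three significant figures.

a = A_s f_y/(0.85 f'_c b) = 6.804 in.
β₁ = 0.85, so c = a/β₁ = 6.804/0.85 = 8.005 in.
From the linear strain diagram with ε_cu = 0.003: ε_t = 0.003 (d − c)/c = 0.003 × (37.6 − 8.005)/8.005 = 0.0111.
Since ε_t ≥ 0.005, the section is tension-controlled.

ε_t ≈ 0.0111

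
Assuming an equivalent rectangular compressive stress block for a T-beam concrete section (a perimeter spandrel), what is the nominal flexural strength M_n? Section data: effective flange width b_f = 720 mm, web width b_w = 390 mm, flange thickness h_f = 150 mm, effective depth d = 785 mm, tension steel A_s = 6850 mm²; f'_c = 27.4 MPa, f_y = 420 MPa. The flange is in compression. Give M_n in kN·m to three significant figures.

M_n ≈ 2010 kN·m

Tension: T = A_s f_y = 6850 × 420 = 2877000 N.
Try a within the flange: a = T/(0.85 f'_c b_f) = 2877000/(0.85 × 27.4 × 720) = 171.57 mm.
a = 171.57 > h_f = 150 mm: the block extends into the web. Split into flange-overhang and web parts.
C_f = 0.85 f'_c (b_f − b_w) h_f = 0.85 × 27.4 × (720 − 390) × 150 = 1152855 N.
Remaining web compression depth: a_w = (T − C_f)/(0.85 f'_c b_w) = (2877000 − 1152855)/(0.85 × 27.4 × 390) = 189.82 mm.
M_n = C_f(d − h_f/2) + (T − C_f)(d − a_w/2) = 1152855 × (785 − 75) + 1724145 × (785 − 94.91) = 818.53 + 1189.82 = 2008.35 × 10⁶ N·mm.
M_n = 2008.35 kN·m.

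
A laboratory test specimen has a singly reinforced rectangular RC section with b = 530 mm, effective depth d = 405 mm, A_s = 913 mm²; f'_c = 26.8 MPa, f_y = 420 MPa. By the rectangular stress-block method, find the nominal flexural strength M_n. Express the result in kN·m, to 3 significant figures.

M_n ≈ 149 kN·m

T = A_s f_y = 913 × 420 = 383460 N = 383.46 kN.
From C = T: a = T/(0.85 f'_c b) = 383460/(0.85 × 26.8 × 530) = 31.76 mm.
M_n = T(d − a/2) = 383.46 kN × (405 − 15.88) mm = 149.21 kN·m.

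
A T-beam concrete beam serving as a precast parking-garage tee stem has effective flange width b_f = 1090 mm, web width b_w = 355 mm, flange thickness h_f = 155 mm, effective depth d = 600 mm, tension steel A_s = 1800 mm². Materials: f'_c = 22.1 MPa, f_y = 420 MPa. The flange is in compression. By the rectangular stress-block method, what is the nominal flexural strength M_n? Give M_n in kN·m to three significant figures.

M_n ≈ 440 kN·m

Tension: T = A_s f_y = 1800 × 420 = 756000 N.
Try a within the flange: a = T/(0.85 f'_c b_f) = 756000/(0.85 × 22.1 × 1090) = 36.92 mm.
Since a = 36.92 ≤ h_f = 155 mm, the stress block lies entirely in the flange; analyse as a rectangular beam of width b_f.
M_n = T(d − a/2) = 756000 × (600 − 18.46) = 439.64 × 10⁶ N·mm.
M_n = 439.64 kN·m.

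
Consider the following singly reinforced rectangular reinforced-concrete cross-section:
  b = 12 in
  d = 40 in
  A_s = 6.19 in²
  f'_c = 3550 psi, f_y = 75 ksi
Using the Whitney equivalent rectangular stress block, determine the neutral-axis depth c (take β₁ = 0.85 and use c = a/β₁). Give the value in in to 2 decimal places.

T = A_s f_y = 6.19 × 75 = 464.25 kips.
a = T/(0.85 f'_c b) = 464.25/(0.85 × 3.55 × 12) = 12.8210 in.
With β₁ = 0.85, c = a/β₁ = 12.8210/0.85 = 15.08 in.

c ≈ 15.08 in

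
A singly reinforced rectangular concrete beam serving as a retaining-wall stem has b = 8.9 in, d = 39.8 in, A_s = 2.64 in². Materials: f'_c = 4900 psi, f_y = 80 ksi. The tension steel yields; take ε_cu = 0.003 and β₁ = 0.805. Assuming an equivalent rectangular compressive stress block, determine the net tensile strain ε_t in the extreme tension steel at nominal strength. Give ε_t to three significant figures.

ε_t ≈ 0.0139

a = A_s f_y/(0.85 f'_c b) = 5.698 in.
β₁ = 0.805, so c = a/β₁ = 5.698/0.805 = 7.078 in.
From the linear strain diagram with ε_cu = 0.003: ε_t = 0.003 (d − c)/c = 0.003 × (39.8 − 7.078)/7.078 = 0.0139.
Since ε_t ≥ 0.005, the section is tension-controlled.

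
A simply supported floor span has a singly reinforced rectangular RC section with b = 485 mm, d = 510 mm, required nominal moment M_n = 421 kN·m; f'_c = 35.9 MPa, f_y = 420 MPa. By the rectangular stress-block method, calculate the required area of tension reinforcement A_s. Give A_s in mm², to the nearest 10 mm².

A_s ≈ 2090 mm²

With M_n = 0.85 f'_c a b (d − a/2), solve the quadratic for a:
a = d − √(d² − 2M_n/(0.85 f'_c b)) = 510 − √(510² − 2 × 421×10⁶/(0.85 × 35.9 × 485)) = 59.21 mm.
A_s = 0.85 f'_c a b / f_y = 0.85 × 35.9 × 59.21 × 485 / 420 = 2086.4 mm².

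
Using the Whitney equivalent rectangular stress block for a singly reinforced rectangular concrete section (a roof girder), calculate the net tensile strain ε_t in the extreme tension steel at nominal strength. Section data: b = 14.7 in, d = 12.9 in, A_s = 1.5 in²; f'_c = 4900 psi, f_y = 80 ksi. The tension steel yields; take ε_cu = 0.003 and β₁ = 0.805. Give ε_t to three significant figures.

ε_t ≈ 0.0129

a = A_s f_y/(0.85 f'_c b) = 1.960 in.
β₁ = 0.805, so c = a/β₁ = 1.960/0.805 = 2.435 in.
From the linear strain diagram with ε_cu = 0.003: ε_t = 0.003 (d − c)/c = 0.003 × (12.9 − 2.435)/2.435 = 0.0129.
Since ε_t ≥ 0.005, the section is tension-controlled.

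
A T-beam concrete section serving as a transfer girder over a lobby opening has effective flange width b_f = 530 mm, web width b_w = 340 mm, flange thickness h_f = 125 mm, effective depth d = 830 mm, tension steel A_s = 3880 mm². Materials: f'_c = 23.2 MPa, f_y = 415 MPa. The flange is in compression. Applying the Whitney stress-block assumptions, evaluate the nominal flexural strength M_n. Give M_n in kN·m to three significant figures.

M_n ≈ 1210 kN·m

Tension: T = A_s f_y = 3880 × 415 = 1610200 N.
Try a within the flange: a = T/(0.85 f'_c b_f) = 1610200/(0.85 × 23.2 × 530) = 154.06 mm.
a = 154.06 > h_f = 125 mm: the block extends into the web. Split into flange-overhang and web parts.
C_f = 0.85 f'_c (b_f − b_w) h_f = 0.85 × 23.2 × (530 − 340) × 125 = 468350 N.
Remaining web compression depth: a_w = (T − C_f)/(0.85 f'_c b_w) = (1610200 − 468350)/(0.85 × 23.2 × 340) = 170.30 mm.
M_n = C_f(d − h_f/2) + (T − C_f)(d − a_w/2) = 468350 × (830 − 62.5) + 1141850 × (830 − 85.15) = 359.46 + 850.51 = 1209.97 × 10⁶ N·mm.
M_n = 1209.97 kN·m.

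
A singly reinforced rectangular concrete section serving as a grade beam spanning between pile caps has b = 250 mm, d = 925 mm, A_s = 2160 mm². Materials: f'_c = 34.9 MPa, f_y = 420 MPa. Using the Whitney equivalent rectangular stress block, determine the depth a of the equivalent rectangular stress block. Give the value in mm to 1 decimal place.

a ≈ 122.3 mm

T = A_s f_y = 2160 × 420 = 907200 N = 907.2 kN.
Setting C = 0.85 f'_c a b equal to T: a = 907200/(0.85 × 34.9 × 250) = 122.3 mm.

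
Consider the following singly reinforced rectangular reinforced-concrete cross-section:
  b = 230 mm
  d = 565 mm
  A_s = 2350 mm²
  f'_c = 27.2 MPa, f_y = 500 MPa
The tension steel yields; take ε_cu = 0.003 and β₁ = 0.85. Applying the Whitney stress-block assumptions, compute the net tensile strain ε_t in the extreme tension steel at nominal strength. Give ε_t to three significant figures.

ε_t ≈ 0.00352

a = A_s f_y/(0.85 f'_c b) = 220.96 mm.
β₁ = 0.85, so c = a/β₁ = 220.96/0.85 = 259.95 mm.
From the linear strain diagram with ε_cu = 0.003: ε_t = 0.003 (d − c)/c = 0.003 × (565 − 259.95)/259.95 = 0.00352.
ε_t < 0.004 — the section is over-reinforced for flexure under ACI limits.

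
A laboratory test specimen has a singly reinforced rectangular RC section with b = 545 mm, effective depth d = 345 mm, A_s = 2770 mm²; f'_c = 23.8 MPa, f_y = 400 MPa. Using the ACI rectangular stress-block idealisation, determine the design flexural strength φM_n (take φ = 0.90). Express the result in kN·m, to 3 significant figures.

T = A_s f_y = 2770 × 400 = 1108000 N = 1108 kN.
From C = T: a = T/(0.85 f'_c b) = 1108000/(0.85 × 23.8 × 545) = 100.50 mm.
M_n = T(d − a/2) = 1108 kN × (345 − 50.25) mm = 326.58 kN·m.
φM_n = 0.90 × 326.58 = 293.92 kN·m.

φM_n ≈ 294 kN·m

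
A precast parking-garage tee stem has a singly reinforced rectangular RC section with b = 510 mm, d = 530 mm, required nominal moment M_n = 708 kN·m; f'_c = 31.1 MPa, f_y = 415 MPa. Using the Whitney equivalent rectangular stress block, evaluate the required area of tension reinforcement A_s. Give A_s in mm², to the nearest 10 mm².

With M_n = 0.85 f'_c a b (d − a/2), solve the quadratic for a:
a = d − √(d² − 2M_n/(0.85 f'_c b)) = 530 − √(530² − 2 × 708×10⁶/(0.85 × 31.1 × 510)) = 110.63 mm.
A_s = 0.85 f'_c a b / f_y = 0.85 × 31.1 × 110.63 × 510 / 415 = 3594.0 mm².

A_s ≈ 3590 mm²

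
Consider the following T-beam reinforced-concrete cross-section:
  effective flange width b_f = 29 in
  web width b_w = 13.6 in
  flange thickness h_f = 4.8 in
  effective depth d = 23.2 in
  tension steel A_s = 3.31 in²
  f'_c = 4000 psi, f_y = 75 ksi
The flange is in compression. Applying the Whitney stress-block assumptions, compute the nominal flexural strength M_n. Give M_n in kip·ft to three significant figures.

M_n ≈ 454 kip·ft

Tension: T = A_s f_y = 3.31 × 75 = 248.25 kips.
Try a within the flange: a = T/(0.85 f'_c b_f) = 248.25/(0.85 × 4 × 29) = 2.518 in.
Since a = 2.518 ≤ h_f = 4.8 in, the stress block lies entirely in the flange; analyse as a rectangular beam of width b_f.
M_n = T(d − a/2) = 248.25 × (23.2 − 1.259) = 5446.9 kip·in.
M_n = 5446.9/12 = 453.91 kip·ft.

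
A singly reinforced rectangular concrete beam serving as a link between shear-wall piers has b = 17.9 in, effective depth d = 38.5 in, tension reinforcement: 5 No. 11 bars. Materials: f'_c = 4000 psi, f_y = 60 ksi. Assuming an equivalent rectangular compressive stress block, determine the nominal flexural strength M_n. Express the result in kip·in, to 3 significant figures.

M_n ≈ 16200 kip·in

A_s = 5 × 1.56 = 7.8 in².
T = A_s f_y = 7.8 × 60 = 468 kips.
a = T/(0.85 f'_c b) = 468/(0.85 × 4 × 17.9) = 7.690 in.
M_n = T(d − a/2) = 468 × (38.5 − 3.845) = 16218.5 kip·in.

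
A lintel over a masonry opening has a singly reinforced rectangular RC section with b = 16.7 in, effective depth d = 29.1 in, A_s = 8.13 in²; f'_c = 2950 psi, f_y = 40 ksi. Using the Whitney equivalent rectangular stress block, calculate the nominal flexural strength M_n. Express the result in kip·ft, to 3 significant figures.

T = A_s f_y = 8.13 × 40 = 325.2 kips.
a = T/(0.85 f'_c b) = 325.2/(0.85 × 2.95 × 16.7) = 7.766 in.
M_n = T(d − a/2) = 325.2 × (29.1 − 3.883) = 8200.6 kip·in = 8200.6/12 = 683.38 kip·ft.

M_n ≈ 683 kip·ft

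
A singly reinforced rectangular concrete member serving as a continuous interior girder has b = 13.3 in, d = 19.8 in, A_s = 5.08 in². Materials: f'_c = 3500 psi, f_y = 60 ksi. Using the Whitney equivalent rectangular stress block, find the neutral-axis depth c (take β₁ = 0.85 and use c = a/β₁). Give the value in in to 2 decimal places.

c ≈ 9.06 in

T = A_s f_y = 5.08 × 60 = 304.8 kips.
a = T/(0.85 f'_c b) = 304.8/(0.85 × 3.5 × 13.3) = 7.7033 in.
With β₁ = 0.85, c = a/β₁ = 7.7033/0.85 = 9.06 in.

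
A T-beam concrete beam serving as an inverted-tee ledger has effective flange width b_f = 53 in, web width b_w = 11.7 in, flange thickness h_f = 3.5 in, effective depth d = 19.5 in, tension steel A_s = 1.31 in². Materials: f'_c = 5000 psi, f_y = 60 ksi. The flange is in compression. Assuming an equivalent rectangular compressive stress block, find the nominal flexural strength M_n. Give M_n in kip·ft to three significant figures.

M_n ≈ 127 kip·ft

Tension: T = A_s f_y = 1.31 × 60 = 78.6 kips.
Try a within the flange: a = T/(0.85 f'_c b_f) = 78.6/(0.85 × 5 × 53) = 0.349 in.
Since a = 0.349 ≤ h_f = 3.5 in, the stress block lies entirely in the flange; analyse as a rectangular beam of width b_f.
M_n = T(d − a/2) = 78.6 × (19.5 − 0.1745) = 1519.0 kip·in.
M_n = 1519.0/12 = 126.58 kip·ft.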